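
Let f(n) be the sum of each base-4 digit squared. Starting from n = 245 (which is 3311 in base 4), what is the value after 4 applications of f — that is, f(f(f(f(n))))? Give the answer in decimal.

245 = (3,3,1,1)_4 → 3² + 3² + 1² + 1² = 9 + 9 + 1 + 1 = 20
20 = (1,1,0)_4 → 1² + 1² + 0² = 1 + 1 + 0 = 2
2 = (2)_4 → 2² = 4
4 = (1,0)_4 → 1² + 0² = 1 + 0 = 1

1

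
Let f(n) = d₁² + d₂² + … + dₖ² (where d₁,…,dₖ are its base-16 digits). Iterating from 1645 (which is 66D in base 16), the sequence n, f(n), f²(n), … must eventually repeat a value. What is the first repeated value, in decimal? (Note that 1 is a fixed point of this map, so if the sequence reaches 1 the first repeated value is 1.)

169

1645 = (6,6,13)_16 → 6² + 6² + 13² = 241
241 = (15,1)_16 → 15² + 1² = 226
226 = (14,2)_16 → 14² + 2² = 200
200 = (12,8)_16 → 12² + 8² = 208
208 = (13,0)_16 → 13² + 0² = 169
169 = (10,9)_16 → 10² + 9² = 181
181 = (11,5)_16 → 11² + 5² = 146
146 = (9,2)_16 → 9² + 2² = 85
85 = (5,5)_16 → 5² + 5² = 50
50 = (3,2)_16 → 3² + 2² = 13
13 = (13)_16 → 13² = 169  — 169 already appeared earlier.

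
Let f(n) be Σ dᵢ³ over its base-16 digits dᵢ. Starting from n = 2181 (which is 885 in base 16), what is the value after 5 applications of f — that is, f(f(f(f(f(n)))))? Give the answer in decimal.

2061

2181 = (8,8,5)_16 → 8³ + 8³ + 5³ = 512 + 512 + 125 = 1149
1149 = (4,7,13)_16 → 4³ + 7³ + 13³ = 64 + 343 + 2197 = 2604
2604 = (10,2,12)_16 → 10³ + 2³ + 12³ = 1000 + 8 + 1728 = 2736
2736 = (10,11,0)_16 → 10³ + 11³ + 0³ = 1000 + 1331 + 0 = 2331
2331 = (9,1,11)_16 → 9³ + 1³ + 11³ = 729 + 1 + 1331 = 2061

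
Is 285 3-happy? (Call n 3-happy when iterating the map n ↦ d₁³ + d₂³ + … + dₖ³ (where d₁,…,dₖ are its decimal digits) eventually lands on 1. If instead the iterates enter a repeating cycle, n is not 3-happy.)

not 3-happy

285 → 2³ + 8³ + 5³ = 645
645 → 6³ + 4³ + 5³ = 405
405 → 4³ + 0³ + 5³ = 189
189 → 1³ + 8³ + 9³ = 1242
1242 → 1³ + 2³ + 4³ + 2³ = 81
81 → 8³ + 1³ = 513
513 → 5³ + 1³ + 3³ = 153
153 → 1³ + 5³ + 3³ = 153  — 153 already seen; the sequence cycles without reaching 1.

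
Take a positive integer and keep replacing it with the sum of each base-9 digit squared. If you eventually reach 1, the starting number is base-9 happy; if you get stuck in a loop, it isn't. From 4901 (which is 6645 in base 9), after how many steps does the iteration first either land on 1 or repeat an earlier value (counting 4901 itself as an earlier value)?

7

4901 = (6,6,4,5)_9 → 6² + 6² + 4² + 5² = 113
113 = (1,3,5)_9 → 1² + 3² + 5² = 35
35 = (3,8)_9 → 3² + 8² = 73
73 = (8,1)_9 → 8² + 1² = 65
65 = (7,2)_9 → 7² + 2² = 53
53 = (5,8)_9 → 5² + 8² = 89
89 = (1,0,8)_9 → 1² + 0² + 8² = 65  — 65 repeats.
That took 7 steps.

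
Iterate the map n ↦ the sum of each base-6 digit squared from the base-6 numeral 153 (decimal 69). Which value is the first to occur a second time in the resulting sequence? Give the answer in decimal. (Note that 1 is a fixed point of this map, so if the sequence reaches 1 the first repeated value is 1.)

69 = (1,5,3)_6 → 1² + 5² + 3² = 35
35 = (5,5)_6 → 5² + 5² = 50
50 = (1,2,2)_6 → 1² + 2² + 2² = 9
9 = (1,3)_6 → 1² + 3² = 10
10 = (1,4)_6 → 1² + 4² = 17
17 = (2,5)_6 → 2² + 5² = 29
29 = (4,5)_6 → 4² + 5² = 41
41 = (1,0,5)_6 → 1² + 0² + 5² = 26
26 = (4,2)_6 → 4² + 2² = 20
20 = (3,2)_6 → 3² + 2² = 13
13 = (2,1)_6 → 2² + 1² = 5
5 = (5)_6 → 5² = 25
25 = (4,1)_6 → 4² + 1² = 17  — 17 already appeared earlier.

17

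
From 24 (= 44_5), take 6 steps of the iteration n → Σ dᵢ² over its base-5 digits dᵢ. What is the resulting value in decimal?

10

24 = (4,4)_5 → 4² + 4² = 16 + 16 = 32
32 = (1,1,2)_5 → 1² + 1² + 2² = 1 + 1 + 4 = 6
6 = (1,1)_5 → 1² + 1² = 1 + 1 = 2
2 = (2)_5 → 2² = 4
4 = (4)_5 → 4² = 16
16 = (3,1)_5 → 3² + 1² = 9 + 1 = 10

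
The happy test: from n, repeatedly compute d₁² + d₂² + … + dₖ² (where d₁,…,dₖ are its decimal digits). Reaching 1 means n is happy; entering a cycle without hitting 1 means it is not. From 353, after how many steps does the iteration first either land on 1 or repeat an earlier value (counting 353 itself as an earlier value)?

13

353 → 3² + 5² + 3² = 9 + 25 + 9 = 43
43 → 4² + 3² = 16 + 9 = 25
25 → 2² + 5² = 4 + 25 = 29
29 → 2² + 9² = 4 + 81 = 85
85 → 8² + 5² = 64 + 25 = 89
89 → 8² + 9² = 64 + 81 = 145
145 → 1² + 4² + 5² = 1 + 16 + 25 = 42
42 → 4² + 2² = 16 + 4 = 20
20 → 2² + 0² = 4 + 0 = 4
4 → 4² = 16
16 → 1² + 6² = 1 + 36 = 37
37 → 3² + 7² = 9 + 49 = 58
58 → 5² + 8² = 25 + 64 = 89  — 89 repeats.
That took 13 steps.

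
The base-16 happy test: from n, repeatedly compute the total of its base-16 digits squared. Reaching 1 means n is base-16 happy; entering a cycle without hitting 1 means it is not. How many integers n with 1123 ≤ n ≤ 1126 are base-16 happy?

2

1123: 1123 → 61 → 178 → 125 → 218 → 269 → 170 → 200 → 208 → 169 → 181 → 146 → 85 → 50 → 13 → 169  — not base-16 happy
1124: 1124 → 68 → 32 → 4 → 16 → 1  — base-16 happy
1125: 1125 → 77 → 185 → 202 → 244 → 241 → 226 → 200 → 208 → 169 → 181 → 146 → 85 → 50 → 13 → 169  — not base-16 happy
1126: 1126 → 88 → 89 → 106 → 136 → 128 → 64 → 16 → 1  — base-16 happy
base-16 happy: 1124, 1126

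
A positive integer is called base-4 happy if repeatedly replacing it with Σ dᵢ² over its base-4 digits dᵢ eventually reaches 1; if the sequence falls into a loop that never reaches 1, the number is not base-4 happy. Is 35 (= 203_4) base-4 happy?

base-4 happy

35 = (2,0,3)_4 → 2² + 0² + 3² = 4 + 0 + 9 = 13
13 = (3,1)_4 → 3² + 1² = 9 + 1 = 10
10 = (2,2)_4 → 2² + 2² = 4 + 4 = 8
8 = (2,0)_4 → 2² + 0² = 4 + 0 = 4
4 = (1,0)_4 → 1² + 0² = 1 + 0 = 1  — reached 1.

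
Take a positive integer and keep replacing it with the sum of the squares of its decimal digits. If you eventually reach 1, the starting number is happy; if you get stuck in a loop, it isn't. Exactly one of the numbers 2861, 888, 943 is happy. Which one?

888

2861: 2861 → 105 → 26 → 40 → 16 → 37 → 58 → 89 → 145 → 42 → 20 → 4 → 16  — repeats 16 (not happy)
888: 888 → 192 → 86 → 100 → 1  — reaches 1 (happy)
943: 943 → 106 → 37 → 58 → 89 → 145 → 42 → 20 → 4 → 16 → 37  — repeats 37 (not happy)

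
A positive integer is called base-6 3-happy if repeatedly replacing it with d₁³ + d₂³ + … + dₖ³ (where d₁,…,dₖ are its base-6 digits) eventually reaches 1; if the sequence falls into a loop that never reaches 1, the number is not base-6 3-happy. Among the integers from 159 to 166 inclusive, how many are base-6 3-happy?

159: 159 → 99 → 99  (repeats 99)
160: 160 → 136 → 155 → 190 → 190  (repeats 190)
161: 161 → 197 → 258 → 3 → 27 → 91 → 36 → 1  (reaches 1)
162: 162 → 91 → 36 → 1  (reaches 1)
163: 163 → 92 → 43 → 3 → 27 → 91 → 36 → 1  (reaches 1)
164: 164 → 99 → 99  (repeats 99)
165: 165 → 118 → 92 → 43 → 3 → 27 → 91 → 36 → 1  (reaches 1)
166: 166 → 155 → 190 → 190  (repeats 190)
base-6 3-happy: 161, 162, 163, 165

4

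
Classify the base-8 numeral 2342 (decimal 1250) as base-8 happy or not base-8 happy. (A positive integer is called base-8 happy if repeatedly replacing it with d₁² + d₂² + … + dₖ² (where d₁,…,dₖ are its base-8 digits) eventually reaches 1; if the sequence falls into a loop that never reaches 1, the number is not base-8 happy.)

not base-8 happy

1250 = (2,3,4,2)_8 → 2² + 3² + 4² + 2² = 33
33 = (4,1)_8 → 4² + 1² = 17
17 = (2,1)_8 → 2² + 1² = 5
5 = (5)_8 → 5² = 25
25 = (3,1)_8 → 3² + 1² = 10
10 = (1,2)_8 → 1² + 2² = 5  — 5 already seen; the sequence cycles without reaching 1.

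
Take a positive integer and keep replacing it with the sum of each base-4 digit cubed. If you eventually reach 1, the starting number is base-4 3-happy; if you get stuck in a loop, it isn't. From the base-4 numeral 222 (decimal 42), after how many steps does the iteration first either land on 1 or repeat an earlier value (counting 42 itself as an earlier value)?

42 = (2,2,2)_4 → 2³ + 2³ + 2³ = 24
24 = (1,2,0)_4 → 1³ + 2³ + 0³ = 9
9 = (2,1)_4 → 2³ + 1³ = 9  — 9 repeats.
That took 3 steps.

3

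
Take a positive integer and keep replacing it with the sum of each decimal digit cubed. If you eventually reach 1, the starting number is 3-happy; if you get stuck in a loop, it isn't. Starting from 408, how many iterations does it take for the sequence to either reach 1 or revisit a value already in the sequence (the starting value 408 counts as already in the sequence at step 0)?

408 → 4³ + 0³ + 8³ = 576
576 → 5³ + 7³ + 6³ = 684
684 → 6³ + 8³ + 4³ = 792
792 → 7³ + 9³ + 2³ = 1080
1080 → 1³ + 0³ + 8³ + 0³ = 513
513 → 5³ + 1³ + 3³ = 153
153 → 1³ + 5³ + 3³ = 153  — 153 repeats.
That took 7 steps.

7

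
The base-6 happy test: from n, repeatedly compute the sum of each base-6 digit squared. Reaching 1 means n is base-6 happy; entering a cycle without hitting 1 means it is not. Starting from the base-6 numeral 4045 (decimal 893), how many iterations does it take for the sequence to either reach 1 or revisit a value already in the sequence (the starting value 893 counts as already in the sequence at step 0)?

12

893 = (4,0,4,5)_6 → 4² + 0² + 4² + 5² = 57
57 = (1,3,3)_6 → 1² + 3² + 3² = 19
19 = (3,1)_6 → 3² + 1² = 10
10 = (1,4)_6 → 1² + 4² = 17
17 = (2,5)_6 → 2² + 5² = 29
29 = (4,5)_6 → 4² + 5² = 41
41 = (1,0,5)_6 → 1² + 0² + 5² = 26
26 = (4,2)_6 → 4² + 2² = 20
20 = (3,2)_6 → 3² + 2² = 13
13 = (2,1)_6 → 2² + 1² = 5
5 = (5)_6 → 5² = 25
25 = (4,1)_6 → 4² + 1² = 17  — 17 repeats.
That took 12 steps.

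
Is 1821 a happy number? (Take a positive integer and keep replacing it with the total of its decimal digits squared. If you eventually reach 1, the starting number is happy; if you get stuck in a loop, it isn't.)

1821 → 1² + 8² + 2² + 1² = 70
70 → 7² + 0² = 49
49 → 4² + 9² = 97
97 → 9² + 7² = 130
130 → 1² + 3² + 0² = 10
10 → 1² + 0² = 1  — reached 1.

happy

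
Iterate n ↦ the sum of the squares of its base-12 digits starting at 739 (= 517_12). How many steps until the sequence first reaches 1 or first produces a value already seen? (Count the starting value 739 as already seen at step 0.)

8

739 = (5,1,7)_12 → 75
75 = (6,3)_12 → 45
45 = (3,9)_12 → 90
90 = (7,6)_12 → 85
85 = (7,1)_12 → 50
50 = (4,2)_12 → 20
20 = (1,8)_12 → 65
65 = (5,5)_12 → 50  — 50 repeats.
That took 8 steps.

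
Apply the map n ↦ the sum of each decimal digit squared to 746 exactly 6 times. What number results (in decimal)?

58

746 → 7² + 4² + 6² = 101
101 → 1² + 0² + 1² = 2
2 → 2² = 4
4 → 4² = 16
16 → 1² + 6² = 37
37 → 3² + 7² = 58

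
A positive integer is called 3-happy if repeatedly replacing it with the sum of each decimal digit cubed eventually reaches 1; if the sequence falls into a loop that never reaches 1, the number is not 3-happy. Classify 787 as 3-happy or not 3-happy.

787 → 7³ + 8³ + 7³ = 343 + 512 + 343 = 1198
1198 → 1³ + 1³ + 9³ + 8³ = 1 + 1 + 729 + 512 = 1243
1243 → 1³ + 2³ + 4³ + 3³ = 1 + 8 + 64 + 27 = 100
100 → 1³ + 0³ + 0³ = 1 + 0 + 0 = 1  — reached 1.

3-happy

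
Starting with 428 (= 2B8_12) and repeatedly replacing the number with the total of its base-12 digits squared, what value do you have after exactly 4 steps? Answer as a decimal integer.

68

428 = (2,11,8)_12 → 189
189 = (1,3,9)_12 → 91
91 = (7,7)_12 → 98
98 = (8,2)_12 → 68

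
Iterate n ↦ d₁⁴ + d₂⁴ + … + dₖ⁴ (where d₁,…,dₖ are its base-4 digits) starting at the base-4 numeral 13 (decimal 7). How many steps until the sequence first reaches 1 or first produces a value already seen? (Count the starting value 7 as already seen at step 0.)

6

7 = (1,3)_4 → 82
82 = (1,1,0,2)_4 → 18
18 = (1,0,2)_4 → 17
17 = (1,0,1)_4 → 2
2 = (2)_4 → 16
16 = (1,0,0)_4 → 1  — reached 1.
That took 6 steps.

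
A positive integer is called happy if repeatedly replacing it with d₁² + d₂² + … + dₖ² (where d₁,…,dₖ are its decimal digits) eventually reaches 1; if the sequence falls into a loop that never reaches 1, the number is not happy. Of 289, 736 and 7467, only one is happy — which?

736

289: 289 → 149 → 98 → 145 → 42 → 20 → 4 → 16 → 37 → 58 → 89 → 145  — repeats 145 (not happy)
736: 736 → 94 → 97 → 130 → 10 → 1  — reaches 1 (happy)
7467: 7467 → 150 → 26 → 40 → 16 → 37 → 58 → 89 → 145 → 42 → 20 → 4 → 16  — repeats 16 (not happy)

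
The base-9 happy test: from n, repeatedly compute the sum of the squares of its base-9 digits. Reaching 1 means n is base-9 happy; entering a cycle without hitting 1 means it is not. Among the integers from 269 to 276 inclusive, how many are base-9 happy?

1

269: 269 → 77 → 89 → 65 → 53 → 89  — not base-9 happy
270: 270 → 18 → 4 → 16 → 50 → 50  — not base-9 happy
271: 271 → 19 → 5 → 25 → 53 → 89 → 65 → 53  — not base-9 happy
272: 272 → 22 → 20 → 8 → 64 → 50 → 50  — not base-9 happy
273: 273 → 27 → 9 → 1  — base-9 happy
274: 274 → 34 → 58 → 52 → 74 → 68 → 74  — not base-9 happy
275: 275 → 43 → 65 → 53 → 89 → 65  — not base-9 happy
276: 276 → 54 → 36 → 16 → 50 → 50  — not base-9 happy
base-9 happy: 273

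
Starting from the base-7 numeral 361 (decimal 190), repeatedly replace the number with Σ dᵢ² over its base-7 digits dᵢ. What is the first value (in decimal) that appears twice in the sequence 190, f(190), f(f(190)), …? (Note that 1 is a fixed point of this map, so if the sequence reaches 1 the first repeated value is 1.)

10

190 = (3,6,1)_7 → 3² + 6² + 1² = 9 + 36 + 1 = 46
46 = (6,4)_7 → 6² + 4² = 36 + 16 = 52
52 = (1,0,3)_7 → 1² + 0² + 3² = 1 + 0 + 9 = 10
10 = (1,3)_7 → 1² + 3² = 1 + 9 = 10  — 10 already appeared earlier.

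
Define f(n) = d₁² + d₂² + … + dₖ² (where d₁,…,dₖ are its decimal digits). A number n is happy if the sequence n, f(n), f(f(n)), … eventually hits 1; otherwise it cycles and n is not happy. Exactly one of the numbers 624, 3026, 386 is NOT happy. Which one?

624: 624 → 56 → 61 → 37 → 58 → 89 → 145 → 42 → 20 → 4 → 16 → 37  — repeats 37 (not happy)
3026: 3026 → 49 → 97 → 130 → 10 → 1  — reaches 1 (happy)
386: 386 → 109 → 82 → 68 → 100 → 1  — reaches 1 (happy)

624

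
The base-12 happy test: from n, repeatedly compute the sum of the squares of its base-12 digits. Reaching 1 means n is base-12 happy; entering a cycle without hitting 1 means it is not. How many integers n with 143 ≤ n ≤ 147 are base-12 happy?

1

143: 143 → 242 → 69 → 106 → 164 → 66 → 61 → 26 → 8 → 64 → 41 → 34 → 104 → 128 → 164  (repeats 164)
144: 144 → 1  (reaches 1)
145: 145 → 2 → 4 → 16 → 17 → 26 → 8 → 64 → 41 → 34 → 104 → 128 → 164 → 66 → 61 → 26  (repeats 26)
146: 146 → 5 → 25 → 5  (repeats 5)
147: 147 → 10 → 100 → 80 → 100  (repeats 100)
base-12 happy: 144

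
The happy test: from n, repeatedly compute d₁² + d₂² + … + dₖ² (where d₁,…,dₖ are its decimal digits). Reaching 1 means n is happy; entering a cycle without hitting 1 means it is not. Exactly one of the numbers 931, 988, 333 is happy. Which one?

931

931: 931 → 91 → 82 → 68 → 100 → 1  — reaches 1 (happy)
988: 988 → 209 → 85 → 89 → 145 → 42 → 20 → 4 → 16 → 37 → 58 → 89  — repeats 89 (not happy)
333: 333 → 27 → 53 → 34 → 25 → 29 → 85 → 89 → 145 → 42 → 20 → 4 → 16 → 37 → 58 → 89  — repeats 89 (not happy)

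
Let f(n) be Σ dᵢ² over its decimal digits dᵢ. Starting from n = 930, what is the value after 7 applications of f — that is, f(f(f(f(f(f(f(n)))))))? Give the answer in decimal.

930 → 9² + 3² + 0² = 81 + 9 + 0 = 90
90 → 9² + 0² = 81 + 0 = 81
81 → 8² + 1² = 64 + 1 = 65
65 → 6² + 5² = 36 + 25 = 61
61 → 6² + 1² = 36 + 1 = 37
37 → 3² + 7² = 9 + 49 = 58
58 → 5² + 8² = 25 + 64 = 89

89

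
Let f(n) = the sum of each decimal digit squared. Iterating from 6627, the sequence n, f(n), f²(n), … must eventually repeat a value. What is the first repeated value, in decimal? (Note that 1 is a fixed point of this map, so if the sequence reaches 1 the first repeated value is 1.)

37

6627 → 6² + 6² + 2² + 7² = 125
125 → 1² + 2² + 5² = 30
30 → 3² + 0² = 9
9 → 9² = 81
81 → 8² + 1² = 65
65 → 6² + 5² = 61
61 → 6² + 1² = 37
37 → 3² + 7² = 58
58 → 5² + 8² = 89
89 → 8² + 9² = 145
145 → 1² + 4² + 5² = 42
42 → 4² + 2² = 20
20 → 2² + 0² = 4
4 → 4² = 16
16 → 1² + 6² = 37  — 37 already appeared earlier.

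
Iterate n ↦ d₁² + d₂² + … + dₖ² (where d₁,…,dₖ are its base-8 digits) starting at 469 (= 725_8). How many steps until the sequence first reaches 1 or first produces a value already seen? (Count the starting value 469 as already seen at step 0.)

4

469 = (7,2,5)_8 → 7² + 2² + 5² = 78
78 = (1,1,6)_8 → 1² + 1² + 6² = 38
38 = (4,6)_8 → 4² + 6² = 52
52 = (6,4)_8 → 6² + 4² = 52  — 52 repeats.
That took 4 steps.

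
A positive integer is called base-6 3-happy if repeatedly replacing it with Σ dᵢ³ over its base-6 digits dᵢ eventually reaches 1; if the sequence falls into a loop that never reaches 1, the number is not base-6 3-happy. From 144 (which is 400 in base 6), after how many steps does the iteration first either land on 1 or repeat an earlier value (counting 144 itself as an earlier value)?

144 = (4,0,0)_6 → 4³ + 0³ + 0³ = 64 + 0 + 0 = 64
64 = (1,4,4)_6 → 1³ + 4³ + 4³ = 1 + 64 + 64 = 129
129 = (3,3,3)_6 → 3³ + 3³ + 3³ = 27 + 27 + 27 = 81
81 = (2,1,3)_6 → 2³ + 1³ + 3³ = 8 + 1 + 27 = 36
36 = (1,0,0)_6 → 1³ + 0³ + 0³ = 1 + 0 + 0 = 1  — reached 1.
That took 5 steps.

5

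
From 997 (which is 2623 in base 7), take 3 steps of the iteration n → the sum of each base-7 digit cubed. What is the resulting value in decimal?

133

997 = (2,6,2,3)_7 → 259
259 = (5,2,0)_7 → 133
133 = (2,5,0)_7 → 133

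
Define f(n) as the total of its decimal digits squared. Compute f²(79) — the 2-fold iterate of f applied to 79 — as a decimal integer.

10

79 → 7² + 9² = 49 + 81 = 130
130 → 1² + 3² + 0² = 1 + 9 + 0 = 10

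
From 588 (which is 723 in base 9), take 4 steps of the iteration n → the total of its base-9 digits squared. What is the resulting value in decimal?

36

588 = (7,2,3)_9 → 7² + 2² + 3² = 62
62 = (6,8)_9 → 6² + 8² = 100
100 = (1,2,1)_9 → 1² + 2² + 1² = 6
6 = (6)_9 → 6² = 36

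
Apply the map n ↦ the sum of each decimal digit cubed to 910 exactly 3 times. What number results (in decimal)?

370

910 → 730
730 → 370
370 → 370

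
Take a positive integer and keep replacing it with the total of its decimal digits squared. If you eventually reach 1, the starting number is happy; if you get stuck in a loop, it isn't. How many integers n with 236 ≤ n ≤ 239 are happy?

236: 236 → 49 → 97 → 130 → 10 → 1  — happy
237: 237 → 62 → 40 → 16 → 37 → 58 → 89 → 145 → 42 → 20 → 4 → 16  — not happy
238: 238 → 77 → 98 → 145 → 42 → 20 → 4 → 16 → 37 → 58 → 89 → 145  — not happy
239: 239 → 94 → 97 → 130 → 10 → 1  — happy
happy: 236, 239

2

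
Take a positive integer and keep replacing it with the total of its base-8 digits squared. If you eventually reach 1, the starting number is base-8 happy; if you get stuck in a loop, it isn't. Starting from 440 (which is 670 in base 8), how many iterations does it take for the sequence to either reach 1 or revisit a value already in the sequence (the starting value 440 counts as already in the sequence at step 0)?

440 = (6,7,0)_8 → 85
85 = (1,2,5)_8 → 30
30 = (3,6)_8 → 45
45 = (5,5)_8 → 50
50 = (6,2)_8 → 40
40 = (5,0)_8 → 25
25 = (3,1)_8 → 10
10 = (1,2)_8 → 5
5 = (5)_8 → 25  — 25 repeats.
That took 9 steps.

9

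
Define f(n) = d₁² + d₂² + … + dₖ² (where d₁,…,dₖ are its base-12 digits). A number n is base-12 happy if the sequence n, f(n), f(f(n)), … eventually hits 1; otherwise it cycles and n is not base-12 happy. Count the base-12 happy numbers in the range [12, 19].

1

12: 12 → 1  — base-12 happy
13: 13 → 2 → 4 → 16 → 17 → 26 → 8 → 64 → 41 → 34 → 104 → 128 → 164 → 66 → 61 → 26  — not base-12 happy
14: 14 → 5 → 25 → 5  — not base-12 happy
15: 15 → 10 → 100 → 80 → 100  — not base-12 happy
16: 16 → 17 → 26 → 8 → 64 → 41 → 34 → 104 → 128 → 164 → 66 → 61 → 26  — not base-12 happy
17: 17 → 26 → 8 → 64 → 41 → 34 → 104 → 128 → 164 → 66 → 61 → 26  — not base-12 happy
18: 18 → 37 → 10 → 100 → 80 → 100  — not base-12 happy
19: 19 → 50 → 20 → 65 → 50  — not base-12 happy
base-12 happy: 12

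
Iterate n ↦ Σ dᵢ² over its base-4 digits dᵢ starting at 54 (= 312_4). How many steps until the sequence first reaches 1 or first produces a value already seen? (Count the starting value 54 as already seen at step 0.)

6

54 = (3,1,2)_4 → 3² + 1² + 2² = 14
14 = (3,2)_4 → 3² + 2² = 13
13 = (3,1)_4 → 3² + 1² = 10
10 = (2,2)_4 → 2² + 2² = 8
8 = (2,0)_4 → 2² + 0² = 4
4 = (1,0)_4 → 1² + 0² = 1  — reached 1.
That took 6 steps.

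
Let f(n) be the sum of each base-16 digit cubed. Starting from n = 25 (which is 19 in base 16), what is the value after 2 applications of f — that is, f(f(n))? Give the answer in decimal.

25 = (1,9)_16 → 1³ + 9³ = 730
730 = (2,13,10)_16 → 2³ + 13³ + 10³ = 3205

3205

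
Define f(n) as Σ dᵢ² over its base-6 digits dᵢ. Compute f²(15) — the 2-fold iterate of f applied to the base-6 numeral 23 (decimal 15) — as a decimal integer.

15 = (2,3)_6 → 13
13 = (2,1)_6 → 5

5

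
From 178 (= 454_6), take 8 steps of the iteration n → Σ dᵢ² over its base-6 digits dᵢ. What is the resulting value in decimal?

20

178 = (4,5,4)_6 → 4² + 5² + 4² = 57
57 = (1,3,3)_6 → 1² + 3² + 3² = 19
19 = (3,1)_6 → 3² + 1² = 10
10 = (1,4)_6 → 1² + 4² = 17
17 = (2,5)_6 → 2² + 5² = 29
29 = (4,5)_6 → 4² + 5² = 41
41 = (1,0,5)_6 → 1² + 0² + 5² = 26
26 = (4,2)_6 → 4² + 2² = 20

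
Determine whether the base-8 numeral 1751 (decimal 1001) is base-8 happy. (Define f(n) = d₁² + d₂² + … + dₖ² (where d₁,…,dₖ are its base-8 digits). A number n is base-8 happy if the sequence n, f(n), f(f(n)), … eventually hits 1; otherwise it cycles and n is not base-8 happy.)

1001 = (1,7,5,1)_8 → 1² + 7² + 5² + 1² = 76
76 = (1,1,4)_8 → 1² + 1² + 4² = 18
18 = (2,2)_8 → 2² + 2² = 8
8 = (1,0)_8 → 1² + 0² = 1  — reached 1.

base-8 happy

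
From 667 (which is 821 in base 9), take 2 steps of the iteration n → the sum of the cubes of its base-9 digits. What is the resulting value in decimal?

755

667 = (8,2,1)_9 → 8³ + 2³ + 1³ = 512 + 8 + 1 = 521
521 = (6,3,8)_9 → 6³ + 3³ + 8³ = 216 + 27 + 512 = 755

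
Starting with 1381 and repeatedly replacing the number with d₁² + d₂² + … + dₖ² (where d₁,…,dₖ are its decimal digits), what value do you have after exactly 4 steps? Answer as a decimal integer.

1381 → 75
75 → 74
74 → 65
65 → 61

61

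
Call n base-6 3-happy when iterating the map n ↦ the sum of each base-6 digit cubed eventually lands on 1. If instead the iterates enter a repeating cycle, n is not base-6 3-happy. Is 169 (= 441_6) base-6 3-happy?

base-6 3-happy

169 = (4,4,1)_6 → 4³ + 4³ + 1³ = 129
129 = (3,3,3)_6 → 3³ + 3³ + 3³ = 81
81 = (2,1,3)_6 → 2³ + 1³ + 3³ = 36
36 = (1,0,0)_6 → 1³ + 0³ + 0³ = 1  — reached 1.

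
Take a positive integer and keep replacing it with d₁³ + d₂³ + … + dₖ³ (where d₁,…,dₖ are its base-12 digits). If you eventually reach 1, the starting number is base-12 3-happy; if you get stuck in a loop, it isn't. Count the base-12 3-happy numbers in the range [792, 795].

3

792: 792 → 341 → 197 → 190 → 1028 → 856 → 1520 → 1728 → 1  (reaches 1)
793: 793 → 342 → 288 → 8 → 512 → 755 → 1464 → 1008 → 343 → 415 → 1351 → 1136 → 1855 → 1344 → 793  (repeats 793)
794: 794 → 349 → 134 → 1339 → 1099 → 1029 → 1073 → 593 → 190 → 1028 → 856 → 1520 → 1728 → 1  (reaches 1)
795: 795 → 368 → 736 → 190 → 1028 → 856 → 1520 → 1728 → 1  (reaches 1)
base-12 3-happy: 792, 794, 795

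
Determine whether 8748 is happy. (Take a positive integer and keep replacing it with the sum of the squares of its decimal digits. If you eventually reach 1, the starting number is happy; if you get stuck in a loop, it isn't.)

8748 → 8² + 7² + 4² + 8² = 193
193 → 1² + 9² + 3² = 91
91 → 9² + 1² = 82
82 → 8² + 2² = 68
68 → 6² + 8² = 100
100 → 1² + 0² + 0² = 1  — reached 1.

happy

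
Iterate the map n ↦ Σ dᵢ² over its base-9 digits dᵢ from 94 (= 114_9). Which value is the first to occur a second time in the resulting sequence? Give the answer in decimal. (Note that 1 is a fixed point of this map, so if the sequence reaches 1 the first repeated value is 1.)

94 = (1,1,4)_9 → 1² + 1² + 4² = 18
18 = (2,0)_9 → 2² + 0² = 4
4 = (4)_9 → 4² = 16
16 = (1,7)_9 → 1² + 7² = 50
50 = (5,5)_9 → 5² + 5² = 50  — 50 already appeared earlier.

50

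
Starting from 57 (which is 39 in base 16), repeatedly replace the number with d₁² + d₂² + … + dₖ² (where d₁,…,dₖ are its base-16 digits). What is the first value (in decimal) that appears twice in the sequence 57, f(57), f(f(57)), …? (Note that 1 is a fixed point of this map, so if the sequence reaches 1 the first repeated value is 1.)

169

57 = (3,9)_16 → 3² + 9² = 9 + 81 = 90
90 = (5,10)_16 → 5² + 10² = 25 + 100 = 125
125 = (7,13)_16 → 7² + 13² = 49 + 169 = 218
218 = (13,10)_16 → 13² + 10² = 169 + 100 = 269
269 = (1,0,13)_16 → 1² + 0² + 13² = 1 + 0 + 169 = 170
170 = (10,10)_16 → 10² + 10² = 100 + 100 = 200
200 = (12,8)_16 → 12² + 8² = 144 + 64 = 208
208 = (13,0)_16 → 13² + 0² = 169 + 0 = 169
169 = (10,9)_16 → 10² + 9² = 100 + 81 = 181
181 = (11,5)_16 → 11² + 5² = 121 + 25 = 146
146 = (9,2)_16 → 9² + 2² = 81 + 4 = 85
85 = (5,5)_16 → 5² + 5² = 25 + 25 = 50
50 = (3,2)_16 → 3² + 2² = 9 + 4 = 13
13 = (13)_16 → 13² = 169  — 169 already appeared earlier.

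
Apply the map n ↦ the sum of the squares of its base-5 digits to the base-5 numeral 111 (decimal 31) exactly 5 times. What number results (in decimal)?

13

31 = (1,1,1)_5 → 1² + 1² + 1² = 1 + 1 + 1 = 3
3 = (3)_5 → 3² = 9
9 = (1,4)_5 → 1² + 4² = 1 + 16 = 17
17 = (3,2)_5 → 3² + 2² = 9 + 4 = 13
13 = (2,3)_5 → 2² + 3² = 4 + 9 = 13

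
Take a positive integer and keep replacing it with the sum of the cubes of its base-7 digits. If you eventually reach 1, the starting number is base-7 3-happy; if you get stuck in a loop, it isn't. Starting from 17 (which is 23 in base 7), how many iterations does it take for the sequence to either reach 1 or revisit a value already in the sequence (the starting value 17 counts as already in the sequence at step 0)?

17 = (2,3)_7 → 2³ + 3³ = 8 + 27 = 35
35 = (5,0)_7 → 5³ + 0³ = 125 + 0 = 125
125 = (2,3,6)_7 → 2³ + 3³ + 6³ = 8 + 27 + 216 = 251
251 = (5,0,6)_7 → 5³ + 0³ + 6³ = 125 + 0 + 216 = 341
341 = (6,6,5)_7 → 6³ + 6³ + 5³ = 216 + 216 + 125 = 557
557 = (1,4,2,4)_7 → 1³ + 4³ + 2³ + 4³ = 1 + 64 + 8 + 64 = 137
137 = (2,5,4)_7 → 2³ + 5³ + 4³ = 8 + 125 + 64 = 197
197 = (4,0,1)_7 → 4³ + 0³ + 1³ = 64 + 0 + 1 = 65
65 = (1,2,2)_7 → 1³ + 2³ + 2³ = 1 + 8 + 8 = 17  — 17 repeats.
That took 9 steps.

9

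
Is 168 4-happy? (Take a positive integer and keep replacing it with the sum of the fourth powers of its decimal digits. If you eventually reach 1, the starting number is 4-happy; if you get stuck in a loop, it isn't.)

not 4-happy

168 → 5393
5393 → 7348
7348 → 6834
6834 → 5729
5729 → 9603
9603 → 7938
7938 → 13139
13139 → 6725
6725 → 4338
4338 → 4514
4514 → 1138
1138 → 4179
4179 → 9219
9219 → 13139  — 13139 already seen; the sequence cycles without reaching 1.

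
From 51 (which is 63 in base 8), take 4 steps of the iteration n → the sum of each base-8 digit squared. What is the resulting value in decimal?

25

51 = (6,3)_8 → 6² + 3² = 36 + 9 = 45
45 = (5,5)_8 → 5² + 5² = 25 + 25 = 50
50 = (6,2)_8 → 6² + 2² = 36 + 4 = 40
40 = (5,0)_8 → 5² + 0² = 25 + 0 = 25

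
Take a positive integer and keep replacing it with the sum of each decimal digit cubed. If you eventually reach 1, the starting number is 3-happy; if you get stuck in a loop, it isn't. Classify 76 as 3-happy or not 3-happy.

not 3-happy

76 → 7³ + 6³ = 343 + 216 = 559
559 → 5³ + 5³ + 9³ = 125 + 125 + 729 = 979
979 → 9³ + 7³ + 9³ = 729 + 343 + 729 = 1801
1801 → 1³ + 8³ + 0³ + 1³ = 1 + 512 + 0 + 1 = 514
514 → 5³ + 1³ + 4³ = 125 + 1 + 64 = 190
190 → 1³ + 9³ + 0³ = 1 + 729 + 0 = 730
730 → 7³ + 3³ + 0³ = 343 + 27 + 0 = 370
370 → 3³ + 7³ + 0³ = 27 + 343 + 0 = 370  — 370 already seen; the sequence cycles without reaching 1.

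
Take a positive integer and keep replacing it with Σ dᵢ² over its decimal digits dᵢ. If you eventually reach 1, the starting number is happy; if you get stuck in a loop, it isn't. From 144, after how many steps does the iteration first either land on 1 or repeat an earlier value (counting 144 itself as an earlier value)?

144 → 33
33 → 18
18 → 65
65 → 61
61 → 37
37 → 58
58 → 89
89 → 145
145 → 42
42 → 20
20 → 4
4 → 16
16 → 37  — 37 repeats.
That took 13 steps.

13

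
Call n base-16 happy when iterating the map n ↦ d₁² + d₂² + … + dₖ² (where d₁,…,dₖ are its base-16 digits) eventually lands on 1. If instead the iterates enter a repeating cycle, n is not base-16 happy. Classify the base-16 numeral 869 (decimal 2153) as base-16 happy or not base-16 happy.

not base-16 happy

2153 = (8,6,9)_16 → 8² + 6² + 9² = 181
181 = (11,5)_16 → 11² + 5² = 146
146 = (9,2)_16 → 9² + 2² = 85
85 = (5,5)_16 → 5² + 5² = 50
50 = (3,2)_16 → 3² + 2² = 13
13 = (13)_16 → 13² = 169
169 = (10,9)_16 → 10² + 9² = 181  — 181 already seen; the sequence cycles without reaching 1.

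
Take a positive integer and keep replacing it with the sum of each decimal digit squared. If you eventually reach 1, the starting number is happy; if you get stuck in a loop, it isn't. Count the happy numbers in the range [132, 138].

1

132: 132 → 14 → 17 → 50 → 25 → 29 → 85 → 89 → 145 → 42 → 20 → 4 → 16 → 37 → 58 → 89  — not happy
133: 133 → 19 → 82 → 68 → 100 → 1  — happy
134: 134 → 26 → 40 → 16 → 37 → 58 → 89 → 145 → 42 → 20 → 4 → 16  — not happy
135: 135 → 35 → 34 → 25 → 29 → 85 → 89 → 145 → 42 → 20 → 4 → 16 → 37 → 58 → 89  — not happy
136: 136 → 46 → 52 → 29 → 85 → 89 → 145 → 42 → 20 → 4 → 16 → 37 → 58 → 89  — not happy
137: 137 → 59 → 106 → 37 → 58 → 89 → 145 → 42 → 20 → 4 → 16 → 37  — not happy
138: 138 → 74 → 65 → 61 → 37 → 58 → 89 → 145 → 42 → 20 → 4 → 16 → 37  — not happy
happy: 133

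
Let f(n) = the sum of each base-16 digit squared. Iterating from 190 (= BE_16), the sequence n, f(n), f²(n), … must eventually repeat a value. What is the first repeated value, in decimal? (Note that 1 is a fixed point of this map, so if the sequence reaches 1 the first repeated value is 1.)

1

190 = (11,14)_16 → 317
317 = (1,3,13)_16 → 179
179 = (11,3)_16 → 130
130 = (8,2)_16 → 68
68 = (4,4)_16 → 32
32 = (2,0)_16 → 4
4 = (4)_16 → 16
16 = (1,0)_16 → 1  — reached the fixed point 1.
1 → 1, so 1 is the first repeated value.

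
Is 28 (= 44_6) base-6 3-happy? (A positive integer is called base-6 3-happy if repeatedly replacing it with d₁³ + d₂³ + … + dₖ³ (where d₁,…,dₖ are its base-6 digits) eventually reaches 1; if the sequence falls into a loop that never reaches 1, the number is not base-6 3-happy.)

28 = (4,4)_6 → 4³ + 4³ = 128
128 = (3,3,2)_6 → 3³ + 3³ + 2³ = 62
62 = (1,4,2)_6 → 1³ + 4³ + 2³ = 73
73 = (2,0,1)_6 → 2³ + 0³ + 1³ = 9
9 = (1,3)_6 → 1³ + 3³ = 28  — 28 already seen; the sequence cycles without reaching 1.

not base-6 3-happy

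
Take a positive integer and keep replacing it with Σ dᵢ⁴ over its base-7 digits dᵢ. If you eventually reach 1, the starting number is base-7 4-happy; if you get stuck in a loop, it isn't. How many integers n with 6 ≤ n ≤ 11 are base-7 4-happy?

1

6: 6 → 1296 → 788 → 288 → 1922 → 1138 → 354 → 258 → 1922  — not base-7 4-happy
7: 7 → 1  — base-7 4-happy
8: 8 → 2 → 16 → 32 → 512 → 164 → 178 → 418 → 708 → 98 → 16  — not base-7 4-happy
9: 9 → 17 → 97 → 2593 → 1459 → 963 → 1153 → 803 → 673 → 1923 → 1507 → 913 → 609 → 707 → 97  — not base-7 4-happy
10: 10 → 82 → 882 → 272 → 2002 → 2546 → 1938 → 2258 → 1808 → 1938  — not base-7 4-happy
11: 11 → 257 → 1251 → 1043 → 97 → 2593 → 1459 → 963 → 1153 → 803 → 673 → 1923 → 1507 → 913 → 609 → 707 → 97  — not base-7 4-happy
base-7 4-happy: 7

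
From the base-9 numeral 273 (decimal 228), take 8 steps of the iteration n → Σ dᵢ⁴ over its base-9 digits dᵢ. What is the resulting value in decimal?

4098

228 = (2,7,3)_9 → 2⁴ + 7⁴ + 3⁴ = 2498
2498 = (3,3,7,5)_9 → 3⁴ + 3⁴ + 7⁴ + 5⁴ = 3188
3188 = (4,3,3,2)_9 → 4⁴ + 3⁴ + 3⁴ + 2⁴ = 434
434 = (5,3,2)_9 → 5⁴ + 3⁴ + 2⁴ = 722
722 = (8,8,2)_9 → 8⁴ + 8⁴ + 2⁴ = 8208
8208 = (1,2,2,3,0)_9 → 1⁴ + 2⁴ + 2⁴ + 3⁴ + 0⁴ = 114
114 = (1,3,6)_9 → 1⁴ + 3⁴ + 6⁴ = 1378
1378 = (1,8,0,1)_9 → 1⁴ + 8⁴ + 0⁴ + 1⁴ = 4098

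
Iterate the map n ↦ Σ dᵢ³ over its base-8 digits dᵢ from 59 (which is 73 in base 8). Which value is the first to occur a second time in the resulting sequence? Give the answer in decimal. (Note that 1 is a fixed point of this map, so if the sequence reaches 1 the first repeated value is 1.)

59 = (7,3)_8 → 7³ + 3³ = 343 + 27 = 370
370 = (5,6,2)_8 → 5³ + 6³ + 2³ = 125 + 216 + 8 = 349
349 = (5,3,5)_8 → 5³ + 3³ + 5³ = 125 + 27 + 125 = 277
277 = (4,2,5)_8 → 4³ + 2³ + 5³ = 64 + 8 + 125 = 197
197 = (3,0,5)_8 → 3³ + 0³ + 5³ = 27 + 0 + 125 = 152
152 = (2,3,0)_8 → 2³ + 3³ + 0³ = 8 + 27 + 0 = 35
35 = (4,3)_8 → 4³ + 3³ = 64 + 27 = 91
91 = (1,3,3)_8 → 1³ + 3³ + 3³ = 1 + 27 + 27 = 55
55 = (6,7)_8 → 6³ + 7³ = 216 + 343 = 559
559 = (1,0,5,7)_8 → 1³ + 0³ + 5³ + 7³ = 1 + 0 + 125 + 343 = 469
469 = (7,2,5)_8 → 7³ + 2³ + 5³ = 343 + 8 + 125 = 476
476 = (7,3,4)_8 → 7³ + 3³ + 4³ = 343 + 27 + 64 = 434
434 = (6,6,2)_8 → 6³ + 6³ + 2³ = 216 + 216 + 8 = 440
440 = (6,7,0)_8 → 6³ + 7³ + 0³ = 216 + 343 + 0 = 559  — 559 already appeared earlier.

559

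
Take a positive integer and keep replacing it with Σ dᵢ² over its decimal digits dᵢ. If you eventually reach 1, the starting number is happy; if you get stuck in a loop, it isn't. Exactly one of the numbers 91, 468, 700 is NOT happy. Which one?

91: 91 → 82 → 68 → 100 → 1  — reaches 1 (happy)
468: 468 → 116 → 38 → 73 → 58 → 89 → 145 → 42 → 20 → 4 → 16 → 37 → 58  — repeats 58 (not happy)
700: 700 → 49 → 97 → 130 → 10 → 1  — reaches 1 (happy)

468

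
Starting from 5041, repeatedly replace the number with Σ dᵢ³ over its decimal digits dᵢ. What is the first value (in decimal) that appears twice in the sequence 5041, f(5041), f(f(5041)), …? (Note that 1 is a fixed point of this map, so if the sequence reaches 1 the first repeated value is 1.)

370

5041 → 5³ + 0³ + 4³ + 1³ = 125 + 0 + 64 + 1 = 190
190 → 1³ + 9³ + 0³ = 1 + 729 + 0 = 730
730 → 7³ + 3³ + 0³ = 343 + 27 + 0 = 370
370 → 3³ + 7³ + 0³ = 27 + 343 + 0 = 370  — 370 already appeared earlier.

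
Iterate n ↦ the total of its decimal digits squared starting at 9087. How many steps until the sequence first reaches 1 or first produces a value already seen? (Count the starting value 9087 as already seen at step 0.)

11

9087 → 9² + 0² + 8² + 7² = 81 + 0 + 64 + 49 = 194
194 → 1² + 9² + 4² = 1 + 81 + 16 = 98
98 → 9² + 8² = 81 + 64 = 145
145 → 1² + 4² + 5² = 1 + 16 + 25 = 42
42 → 4² + 2² = 16 + 4 = 20
20 → 2² + 0² = 4 + 0 = 4
4 → 4² = 16
16 → 1² + 6² = 1 + 36 = 37
37 → 3² + 7² = 9 + 49 = 58
58 → 5² + 8² = 25 + 64 = 89
89 → 8² + 9² = 64 + 81 = 145  — 145 repeats.
That took 11 steps.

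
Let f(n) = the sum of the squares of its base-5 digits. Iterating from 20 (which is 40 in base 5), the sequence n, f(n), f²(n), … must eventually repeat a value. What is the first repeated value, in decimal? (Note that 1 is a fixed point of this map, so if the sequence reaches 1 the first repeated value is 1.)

16

20 = (4,0)_5 → 4² + 0² = 16 + 0 = 16
16 = (3,1)_5 → 3² + 1² = 9 + 1 = 10
10 = (2,0)_5 → 2² + 0² = 4 + 0 = 4
4 = (4)_5 → 4² = 16  — 16 already appeared earlier.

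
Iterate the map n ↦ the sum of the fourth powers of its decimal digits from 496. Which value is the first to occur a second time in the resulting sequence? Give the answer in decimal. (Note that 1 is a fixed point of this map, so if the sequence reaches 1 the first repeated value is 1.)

496 → 4⁴ + 9⁴ + 6⁴ = 256 + 6561 + 1296 = 8113
8113 → 8⁴ + 1⁴ + 1⁴ + 3⁴ = 4096 + 1 + 1 + 81 = 4179
4179 → 4⁴ + 1⁴ + 7⁴ + 9⁴ = 256 + 1 + 2401 + 6561 = 9219
9219 → 9⁴ + 2⁴ + 1⁴ + 9⁴ = 6561 + 16 + 1 + 6561 = 13139
13139 → 1⁴ + 3⁴ + 1⁴ + 3⁴ + 9⁴ = 1 + 81 + 1 + 81 + 6561 = 6725
6725 → 6⁴ + 7⁴ + 2⁴ + 5⁴ = 1296 + 2401 + 16 + 625 = 4338
4338 → 4⁴ + 3⁴ + 3⁴ + 8⁴ = 256 + 81 + 81 + 4096 = 4514
4514 → 4⁴ + 5⁴ + 1⁴ + 4⁴ = 256 + 625 + 1 + 256 = 1138
1138 → 1⁴ + 1⁴ + 3⁴ + 8⁴ = 1 + 1 + 81 + 4096 = 4179  — 4179 already appeared earlier.

4179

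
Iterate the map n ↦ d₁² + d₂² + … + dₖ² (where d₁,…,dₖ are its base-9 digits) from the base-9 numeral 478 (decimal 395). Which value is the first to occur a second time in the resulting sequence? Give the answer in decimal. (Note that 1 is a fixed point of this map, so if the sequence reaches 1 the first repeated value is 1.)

65

395 = (4,7,8)_9 → 4² + 7² + 8² = 16 + 49 + 64 = 129
129 = (1,5,3)_9 → 1² + 5² + 3² = 1 + 25 + 9 = 35
35 = (3,8)_9 → 3² + 8² = 9 + 64 = 73
73 = (8,1)_9 → 8² + 1² = 64 + 1 = 65
65 = (7,2)_9 → 7² + 2² = 49 + 4 = 53
53 = (5,8)_9 → 5² + 8² = 25 + 64 = 89
89 = (1,0,8)_9 → 1² + 0² + 8² = 1 + 0 + 64 = 65  — 65 already appeared earlier.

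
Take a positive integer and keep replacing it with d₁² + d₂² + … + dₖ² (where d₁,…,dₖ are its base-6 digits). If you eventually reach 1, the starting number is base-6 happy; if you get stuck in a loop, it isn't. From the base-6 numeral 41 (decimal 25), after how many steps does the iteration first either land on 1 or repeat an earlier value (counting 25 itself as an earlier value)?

25 = (4,1)_6 → 4² + 1² = 17
17 = (2,5)_6 → 2² + 5² = 29
29 = (4,5)_6 → 4² + 5² = 41
41 = (1,0,5)_6 → 1² + 0² + 5² = 26
26 = (4,2)_6 → 4² + 2² = 20
20 = (3,2)_6 → 3² + 2² = 13
13 = (2,1)_6 → 2² + 1² = 5
5 = (5)_6 → 5² = 25  — 25 repeats.
That took 8 steps.

8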